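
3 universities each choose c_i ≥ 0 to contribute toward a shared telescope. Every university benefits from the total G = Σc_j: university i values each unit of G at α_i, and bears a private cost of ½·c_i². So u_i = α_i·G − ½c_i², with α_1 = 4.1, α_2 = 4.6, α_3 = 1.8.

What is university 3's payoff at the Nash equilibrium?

17.28

University i's FOC: ∂u_i/∂c_i = α_i − c_i = 0, so c_i* = α_i.
NE contributions = (4.1, 4.6, 1.8); G = 10.5.
u_3 = α_3·G − ½·(c_3)² = 1.8·10.5 − ½·1.8² = 17.28.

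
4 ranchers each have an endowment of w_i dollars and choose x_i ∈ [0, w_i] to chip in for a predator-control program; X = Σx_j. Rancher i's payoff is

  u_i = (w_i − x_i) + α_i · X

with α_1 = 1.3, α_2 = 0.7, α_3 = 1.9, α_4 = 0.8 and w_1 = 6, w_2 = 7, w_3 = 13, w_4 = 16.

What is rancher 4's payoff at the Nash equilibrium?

31.2

∂u_i/∂x_i = α_i − 1, so rancher i contributes w_i if α_i > 1, else 0.
α_i > 1 for i ∈ {1, 3}; NE contributions (6, 0, 13, 0), X = 19.
u_4 = (16 − 0) + 0.8·19 = 31.2.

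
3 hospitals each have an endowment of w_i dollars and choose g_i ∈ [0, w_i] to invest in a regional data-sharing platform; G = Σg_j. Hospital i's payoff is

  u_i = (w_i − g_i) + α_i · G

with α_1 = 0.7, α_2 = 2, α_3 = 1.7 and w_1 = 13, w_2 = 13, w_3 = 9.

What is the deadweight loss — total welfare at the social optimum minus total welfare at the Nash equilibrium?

44.2

∂u_i/∂g_i = α_i − 1, so hospital i contributes w_i if α_i > 1, else 0.
α_i > 1 for i ∈ {2, 3}; NE contributions (0, 13, 9), G = 22.
W^NE = Σw_i − G^NE + (Σα_i)·G^NE = 35 + 3.4·22 = 109.8.
Planner: ∂(Σu_j)/∂g_i = Σα_j − 1 = 3.4 > 0, so everyone contributes w_i; G^SO = 35, W^SO = 35 + 3.4·35 = 154.
Deadweight loss = 44.2.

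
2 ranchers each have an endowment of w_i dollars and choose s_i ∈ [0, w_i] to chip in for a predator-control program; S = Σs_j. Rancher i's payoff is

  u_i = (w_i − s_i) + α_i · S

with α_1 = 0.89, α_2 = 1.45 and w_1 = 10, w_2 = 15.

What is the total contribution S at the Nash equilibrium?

∂u_i/∂s_i = α_i − 1, so rancher i contributes w_i if α_i > 1, else 0.
α_i > 1 for i ∈ {2}; NE contributions (0, 15), S = 15.

15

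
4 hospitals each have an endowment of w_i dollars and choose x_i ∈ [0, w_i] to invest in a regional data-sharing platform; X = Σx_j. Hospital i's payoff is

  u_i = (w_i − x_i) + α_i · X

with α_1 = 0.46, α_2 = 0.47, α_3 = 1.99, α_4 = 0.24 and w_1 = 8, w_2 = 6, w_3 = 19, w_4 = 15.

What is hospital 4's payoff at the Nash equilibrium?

19.56

∂u_i/∂x_i = α_i − 1, so hospital i contributes w_i if α_i > 1, else 0.
α_i > 1 for i ∈ {3}; NE contributions (0, 0, 19, 0), X = 19.
u_4 = (15 − 0) + 0.24·19 = 19.56.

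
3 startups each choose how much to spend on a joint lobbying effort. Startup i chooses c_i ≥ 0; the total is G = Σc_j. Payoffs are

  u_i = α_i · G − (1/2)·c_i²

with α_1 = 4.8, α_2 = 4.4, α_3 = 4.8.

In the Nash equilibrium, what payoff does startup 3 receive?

55.68

Startup i's FOC: ∂u_i/∂c_i = α_i − c_i = 0, so c_i* = α_i.
NE contributions = (4.8, 4.4, 4.8); G = 14.
u_3 = α_3·G − ½·(c_3)² = 4.8·14 − ½·4.8² = 55.68.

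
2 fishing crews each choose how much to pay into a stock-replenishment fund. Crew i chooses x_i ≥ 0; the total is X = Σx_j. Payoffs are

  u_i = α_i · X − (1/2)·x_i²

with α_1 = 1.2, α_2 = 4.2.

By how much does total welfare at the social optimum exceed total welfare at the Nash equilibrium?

Crew i's FOC: ∂u_i/∂x_i = α_i − x_i = 0, so x_i* = α_i.
NE contributions = (1.2, 4.2); X = 5.4.
W^NE = (Σα)·X − ½Σα_i² = 5.4² − ½·19.08 = 19.62.
Planner sets x_i = Σα_j = 5.4 for every i, so X^SO = 2·5.4 = 10.8.
W^SO = (Σα)·X^SO − ½·2·(Σα)² = (2/2)·5.4² = 29.16.
Deadweight loss = W^SO − W^NE = 9.54.

9.54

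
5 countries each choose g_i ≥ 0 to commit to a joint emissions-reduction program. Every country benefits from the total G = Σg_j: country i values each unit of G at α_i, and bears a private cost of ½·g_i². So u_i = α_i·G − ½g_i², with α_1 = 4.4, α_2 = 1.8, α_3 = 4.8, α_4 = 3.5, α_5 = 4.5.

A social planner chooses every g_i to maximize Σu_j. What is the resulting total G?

95

Planner FOC: ∂(Σu_j)/∂g_i = (Σα_j) − g_i = 0, so g_i^SO = Σα_j = 19 for every i; G^SO = 95.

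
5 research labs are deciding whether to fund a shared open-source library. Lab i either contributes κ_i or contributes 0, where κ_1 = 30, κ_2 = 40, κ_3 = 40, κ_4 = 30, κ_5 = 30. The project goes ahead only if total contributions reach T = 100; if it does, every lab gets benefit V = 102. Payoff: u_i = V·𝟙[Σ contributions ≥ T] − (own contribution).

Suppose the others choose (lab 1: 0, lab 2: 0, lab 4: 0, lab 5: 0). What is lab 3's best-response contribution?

Others' total = 0. Even contributing 40 gives 40 < 100: no benefit either way.
Best response: 0.

0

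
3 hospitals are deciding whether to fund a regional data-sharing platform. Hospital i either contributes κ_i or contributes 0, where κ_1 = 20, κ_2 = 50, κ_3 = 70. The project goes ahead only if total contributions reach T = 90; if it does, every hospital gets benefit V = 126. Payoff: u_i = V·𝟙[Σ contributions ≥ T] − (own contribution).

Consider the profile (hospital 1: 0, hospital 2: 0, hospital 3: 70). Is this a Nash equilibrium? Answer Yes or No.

Total = 70 < 90: not provided.
Hospital 1 (pledges 0, payoff 0): pledging 20 → total 90, payoff 106. Profitable deviation.

No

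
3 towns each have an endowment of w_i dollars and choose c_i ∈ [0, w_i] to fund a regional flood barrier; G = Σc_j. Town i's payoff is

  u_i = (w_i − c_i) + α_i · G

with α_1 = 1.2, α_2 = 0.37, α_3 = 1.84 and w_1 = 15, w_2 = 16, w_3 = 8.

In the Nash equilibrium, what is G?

23

∂u_i/∂c_i = α_i − 1, so town i contributes w_i if α_i > 1, else 0.
α_i > 1 for i ∈ {1, 3}; NE contributions (15, 0, 8), G = 23.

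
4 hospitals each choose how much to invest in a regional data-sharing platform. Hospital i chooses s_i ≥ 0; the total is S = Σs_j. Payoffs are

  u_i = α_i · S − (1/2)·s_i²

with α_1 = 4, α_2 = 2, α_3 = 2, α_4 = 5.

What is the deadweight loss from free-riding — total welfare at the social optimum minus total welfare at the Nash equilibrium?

193.5

Hospital i's FOC: ∂u_i/∂s_i = α_i − s_i = 0, so s_i* = α_i.
NE contributions = (4, 2, 2, 5); S = 13.
W^NE = (Σα)·S − ½Σα_i² = 13² − ½·49 = 144.5.
Planner sets s_i = Σα_j = 13 for every i, so S^SO = 4·13 = 52.
W^SO = (Σα)·S^SO − ½·4·(Σα)² = (4/2)·13² = 338.
Deadweight loss = W^SO − W^NE = 193.5.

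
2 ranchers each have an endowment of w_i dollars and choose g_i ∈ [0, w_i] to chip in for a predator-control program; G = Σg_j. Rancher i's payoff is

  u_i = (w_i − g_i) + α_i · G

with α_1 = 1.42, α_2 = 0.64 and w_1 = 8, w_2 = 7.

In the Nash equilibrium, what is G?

8

∂u_i/∂g_i = α_i − 1, so rancher i contributes w_i if α_i > 1, else 0.
α_i > 1 for i ∈ {1}; NE contributions (8, 0), G = 8.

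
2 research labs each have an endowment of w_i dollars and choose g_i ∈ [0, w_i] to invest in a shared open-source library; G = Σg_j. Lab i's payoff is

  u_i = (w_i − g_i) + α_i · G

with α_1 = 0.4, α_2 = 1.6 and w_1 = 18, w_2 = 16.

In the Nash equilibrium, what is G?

∂u_i/∂g_i = α_i − 1, so lab i contributes w_i if α_i > 1, else 0.
α_i > 1 for i ∈ {2}; NE contributions (0, 16), G = 16.

16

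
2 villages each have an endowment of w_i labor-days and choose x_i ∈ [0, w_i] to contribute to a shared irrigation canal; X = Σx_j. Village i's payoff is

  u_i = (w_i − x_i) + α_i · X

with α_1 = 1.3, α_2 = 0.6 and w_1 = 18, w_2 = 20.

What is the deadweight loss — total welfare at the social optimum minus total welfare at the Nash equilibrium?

∂u_i/∂x_i = α_i − 1, so village i contributes w_i if α_i > 1, else 0.
α_i > 1 for i ∈ {1}; NE contributions (18, 0), X = 18.
W^NE = Σw_i − X^NE + (Σα_i)·X^NE = 38 + 0.9·18 = 54.2.
Planner: ∂(Σu_j)/∂x_i = Σα_j − 1 = 0.9 > 0, so everyone contributes w_i; X^SO = 38, W^SO = 38 + 0.9·38 = 72.2.
Deadweight loss = 18.

18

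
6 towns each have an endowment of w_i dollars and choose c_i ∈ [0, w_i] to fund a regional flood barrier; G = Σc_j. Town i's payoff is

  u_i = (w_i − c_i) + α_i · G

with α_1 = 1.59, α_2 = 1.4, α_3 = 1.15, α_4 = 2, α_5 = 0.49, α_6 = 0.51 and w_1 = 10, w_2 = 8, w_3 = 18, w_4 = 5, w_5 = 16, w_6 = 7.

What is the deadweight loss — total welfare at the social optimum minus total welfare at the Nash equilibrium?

141.22

∂u_i/∂c_i = α_i − 1, so town i contributes w_i if α_i > 1, else 0.
α_i > 1 for i ∈ {1, 2, 3, 4}; NE contributions (10, 8, 18, 5, 0, 0), G = 41.
W^NE = Σw_i − G^NE + (Σα_i)·G^NE = 64 + 6.14·41 = 315.74.
Planner: ∂(Σu_j)/∂c_i = Σα_j − 1 = 6.14 > 0, so everyone contributes w_i; G^SO = 64, W^SO = 64 + 6.14·64 = 456.96.
Deadweight loss = 141.22.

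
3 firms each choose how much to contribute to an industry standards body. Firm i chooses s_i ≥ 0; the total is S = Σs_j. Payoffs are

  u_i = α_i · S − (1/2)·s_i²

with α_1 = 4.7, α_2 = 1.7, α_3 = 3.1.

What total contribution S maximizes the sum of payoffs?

Planner FOC: ∂(Σu_j)/∂s_i = (Σα_j) − s_i = 0, so s_i^SO = Σα_j = 9.5 for every i; S^SO = 28.5.

28.5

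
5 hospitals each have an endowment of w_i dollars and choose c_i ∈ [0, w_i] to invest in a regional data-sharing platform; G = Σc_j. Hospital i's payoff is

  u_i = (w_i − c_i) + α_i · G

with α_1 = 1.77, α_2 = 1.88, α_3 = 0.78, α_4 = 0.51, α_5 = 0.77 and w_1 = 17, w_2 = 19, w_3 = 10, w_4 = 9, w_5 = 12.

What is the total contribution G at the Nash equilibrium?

∂u_i/∂c_i = α_i − 1, so hospital i contributes w_i if α_i > 1, else 0.
α_i > 1 for i ∈ {1, 2}; NE contributions (17, 19, 0, 0, 0), G = 36.

36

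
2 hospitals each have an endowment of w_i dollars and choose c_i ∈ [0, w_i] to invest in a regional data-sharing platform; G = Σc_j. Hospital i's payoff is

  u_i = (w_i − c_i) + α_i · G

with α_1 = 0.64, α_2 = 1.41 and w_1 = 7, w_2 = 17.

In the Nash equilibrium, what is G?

17

∂u_i/∂c_i = α_i − 1, so hospital i contributes w_i if α_i > 1, else 0.
α_i > 1 for i ∈ {2}; NE contributions (0, 17), G = 17.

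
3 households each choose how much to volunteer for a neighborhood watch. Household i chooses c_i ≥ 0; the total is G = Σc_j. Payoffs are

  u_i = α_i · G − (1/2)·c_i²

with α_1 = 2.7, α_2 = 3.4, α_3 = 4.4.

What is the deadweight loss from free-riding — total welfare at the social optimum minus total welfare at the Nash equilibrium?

Household i's FOC: ∂u_i/∂c_i = α_i − c_i = 0, so c_i* = α_i.
NE contributions = (2.7, 3.4, 4.4); G = 10.5.
W^NE = (Σα)·G − ½Σα_i² = 10.5² − ½·38.21 = 91.145.
Planner sets c_i = Σα_j = 10.5 for every i, so G^SO = 3·10.5 = 31.5.
W^SO = (Σα)·G^SO − ½·3·(Σα)² = (3/2)·10.5² = 165.375.
Deadweight loss = W^SO − W^NE = 74.23.

74.23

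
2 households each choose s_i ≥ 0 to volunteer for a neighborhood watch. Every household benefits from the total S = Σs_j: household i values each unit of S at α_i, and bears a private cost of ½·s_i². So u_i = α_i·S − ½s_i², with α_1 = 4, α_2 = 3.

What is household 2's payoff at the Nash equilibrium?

16.5

Household i's FOC: ∂u_i/∂s_i = α_i − s_i = 0, so s_i* = α_i.
NE contributions = (4, 3); S = 7.
u_2 = α_2·S − ½·(s_2)² = 3·7 − ½·3² = 16.5.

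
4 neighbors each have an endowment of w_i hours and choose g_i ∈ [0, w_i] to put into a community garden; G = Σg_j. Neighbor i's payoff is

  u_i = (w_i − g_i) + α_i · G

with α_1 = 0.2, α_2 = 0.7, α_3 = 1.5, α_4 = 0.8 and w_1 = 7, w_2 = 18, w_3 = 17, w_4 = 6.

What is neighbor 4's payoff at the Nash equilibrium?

∂u_i/∂g_i = α_i − 1, so neighbor i contributes w_i if α_i > 1, else 0.
α_i > 1 for i ∈ {3}; NE contributions (0, 0, 17, 0), G = 17.
u_4 = (6 − 0) + 0.8·17 = 19.6.

19.6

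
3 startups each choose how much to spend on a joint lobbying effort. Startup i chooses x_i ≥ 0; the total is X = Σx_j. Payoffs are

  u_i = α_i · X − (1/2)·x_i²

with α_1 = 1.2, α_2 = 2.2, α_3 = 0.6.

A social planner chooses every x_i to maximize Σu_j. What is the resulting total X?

Planner FOC: ∂(Σu_j)/∂x_i = (Σα_j) − x_i = 0, so x_i^SO = Σα_j = 4 for every i; X^SO = 12.

12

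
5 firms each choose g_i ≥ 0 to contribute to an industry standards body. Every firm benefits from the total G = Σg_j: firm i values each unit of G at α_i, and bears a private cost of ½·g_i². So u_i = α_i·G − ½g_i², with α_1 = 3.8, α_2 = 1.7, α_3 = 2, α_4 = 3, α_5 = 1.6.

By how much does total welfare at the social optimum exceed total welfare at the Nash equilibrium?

236.06

Firm i's FOC: ∂u_i/∂g_i = α_i − g_i = 0, so g_i* = α_i.
NE contributions = (3.8, 1.7, 2, 3, 1.6); G = 12.1.
W^NE = (Σα)·G − ½Σα_i² = 12.1² − ½·32.89 = 129.965.
Planner sets g_i = Σα_j = 12.1 for every i, so G^SO = 5·12.1 = 60.5.
W^SO = (Σα)·G^SO − ½·5·(Σα)² = (5/2)·12.1² = 366.025.
Deadweight loss = W^SO − W^NE = 236.06.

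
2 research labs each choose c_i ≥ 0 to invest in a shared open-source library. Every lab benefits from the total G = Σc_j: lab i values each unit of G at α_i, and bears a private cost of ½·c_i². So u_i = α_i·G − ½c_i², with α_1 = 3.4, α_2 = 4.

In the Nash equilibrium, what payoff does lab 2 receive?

Lab i's FOC: ∂u_i/∂c_i = α_i − c_i = 0, so c_i* = α_i.
NE contributions = (3.4, 4); G = 7.4.
u_2 = α_2·G − ½·(c_2)² = 4·7.4 − ½·4² = 21.6.

21.6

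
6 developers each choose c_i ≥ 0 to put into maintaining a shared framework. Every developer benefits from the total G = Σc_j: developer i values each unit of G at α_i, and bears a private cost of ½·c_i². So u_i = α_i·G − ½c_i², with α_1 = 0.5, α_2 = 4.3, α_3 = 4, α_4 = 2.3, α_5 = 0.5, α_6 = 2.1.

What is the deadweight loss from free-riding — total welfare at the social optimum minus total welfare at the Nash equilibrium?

397.725

Developer i's FOC: ∂u_i/∂c_i = α_i − c_i = 0, so c_i* = α_i.
NE contributions = (0.5, 4.3, 4, 2.3, 0.5, 2.1); G = 13.7.
W^NE = (Σα)·G − ½Σα_i² = 13.7² − ½·44.69 = 165.345.
Planner sets c_i = Σα_j = 13.7 for every i, so G^SO = 6·13.7 = 82.2.
W^SO = (Σα)·G^SO − ½·6·(Σα)² = (6/2)·13.7² = 563.07.
Deadweight loss = W^SO − W^NE = 397.725.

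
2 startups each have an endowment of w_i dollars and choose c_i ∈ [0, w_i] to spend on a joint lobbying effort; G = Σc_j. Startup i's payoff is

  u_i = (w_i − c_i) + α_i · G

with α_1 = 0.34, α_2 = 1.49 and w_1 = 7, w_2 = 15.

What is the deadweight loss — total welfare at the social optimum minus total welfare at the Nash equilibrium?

∂u_i/∂c_i = α_i − 1, so startup i contributes w_i if α_i > 1, else 0.
α_i > 1 for i ∈ {2}; NE contributions (0, 15), G = 15.
W^NE = Σw_i − G^NE + (Σα_i)·G^NE = 22 + 0.83·15 = 34.45.
Planner: ∂(Σu_j)/∂c_i = Σα_j − 1 = 0.83 > 0, so everyone contributes w_i; G^SO = 22, W^SO = 22 + 0.83·22 = 40.26.
Deadweight loss = 5.81.

5.81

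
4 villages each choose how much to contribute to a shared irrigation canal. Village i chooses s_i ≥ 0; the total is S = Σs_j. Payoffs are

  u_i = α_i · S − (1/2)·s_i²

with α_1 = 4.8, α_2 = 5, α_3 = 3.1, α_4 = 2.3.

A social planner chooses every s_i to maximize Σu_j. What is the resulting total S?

60.8

Planner FOC: ∂(Σu_j)/∂s_i = (Σα_j) − s_i = 0, so s_i^SO = Σα_j = 15.2 for every i; S^SO = 60.8.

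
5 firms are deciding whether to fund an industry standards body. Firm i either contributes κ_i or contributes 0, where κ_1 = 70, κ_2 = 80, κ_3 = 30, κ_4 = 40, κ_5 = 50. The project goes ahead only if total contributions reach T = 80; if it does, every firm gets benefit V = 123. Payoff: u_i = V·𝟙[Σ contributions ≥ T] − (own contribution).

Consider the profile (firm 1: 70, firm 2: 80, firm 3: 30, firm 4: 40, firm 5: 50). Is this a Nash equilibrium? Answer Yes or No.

No

Total = 270 ≥ 80: provided.
Firm 1 (pledges 70, payoff 53): dropping to 0 → total 200, payoff 123. Profitable deviation.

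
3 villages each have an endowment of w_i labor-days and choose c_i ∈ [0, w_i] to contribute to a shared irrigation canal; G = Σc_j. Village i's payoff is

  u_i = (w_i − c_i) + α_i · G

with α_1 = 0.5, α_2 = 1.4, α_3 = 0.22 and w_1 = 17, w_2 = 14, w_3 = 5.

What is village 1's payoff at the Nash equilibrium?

24

∂u_i/∂c_i = α_i − 1, so village i contributes w_i if α_i > 1, else 0.
α_i > 1 for i ∈ {2}; NE contributions (0, 14, 0), G = 14.
u_1 = (17 − 0) + 0.5·14 = 24.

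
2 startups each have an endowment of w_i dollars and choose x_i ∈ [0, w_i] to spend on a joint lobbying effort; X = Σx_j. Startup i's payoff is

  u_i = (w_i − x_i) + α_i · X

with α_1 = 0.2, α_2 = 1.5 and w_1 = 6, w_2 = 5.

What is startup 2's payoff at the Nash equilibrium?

∂u_i/∂x_i = α_i − 1, so startup i contributes w_i if α_i > 1, else 0.
α_i > 1 for i ∈ {2}; NE contributions (0, 5), X = 5.
u_2 = (5 − 5) + 1.5·5 = 7.5.

7.5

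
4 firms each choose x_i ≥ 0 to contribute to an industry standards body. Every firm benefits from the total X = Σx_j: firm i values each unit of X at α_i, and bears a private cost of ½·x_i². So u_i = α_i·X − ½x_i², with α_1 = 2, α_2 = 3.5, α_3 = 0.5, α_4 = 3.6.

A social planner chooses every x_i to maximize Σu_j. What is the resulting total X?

Planner FOC: ∂(Σu_j)/∂x_i = (Σα_j) − x_i = 0, so x_i^SO = Σα_j = 9.6 for every i; X^SO = 38.4.

38.4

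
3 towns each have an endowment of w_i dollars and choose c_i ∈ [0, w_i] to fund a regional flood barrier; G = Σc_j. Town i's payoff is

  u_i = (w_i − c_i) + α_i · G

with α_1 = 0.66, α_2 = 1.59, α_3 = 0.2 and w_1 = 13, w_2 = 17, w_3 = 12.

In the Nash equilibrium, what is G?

17

∂u_i/∂c_i = α_i − 1, so town i contributes w_i if α_i > 1, else 0.
α_i > 1 for i ∈ {2}; NE contributions (0, 17, 0), G = 17.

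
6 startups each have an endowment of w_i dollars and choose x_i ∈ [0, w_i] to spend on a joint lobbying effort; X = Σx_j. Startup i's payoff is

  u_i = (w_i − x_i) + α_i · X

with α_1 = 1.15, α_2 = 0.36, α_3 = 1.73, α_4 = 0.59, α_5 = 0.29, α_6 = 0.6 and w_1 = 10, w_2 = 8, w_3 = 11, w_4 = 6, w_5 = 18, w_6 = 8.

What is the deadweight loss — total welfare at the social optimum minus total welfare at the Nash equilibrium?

148.8

∂u_i/∂x_i = α_i − 1, so startup i contributes w_i if α_i > 1, else 0.
α_i > 1 for i ∈ {1, 3}; NE contributions (10, 0, 11, 0, 0, 0), X = 21.
W^NE = Σw_i − X^NE + (Σα_i)·X^NE = 61 + 3.72·21 = 139.12.
Planner: ∂(Σu_j)/∂x_i = Σα_j − 1 = 3.72 > 0, so everyone contributes w_i; X^SO = 61, W^SO = 61 + 3.72·61 = 287.92.
Deadweight loss = 148.8.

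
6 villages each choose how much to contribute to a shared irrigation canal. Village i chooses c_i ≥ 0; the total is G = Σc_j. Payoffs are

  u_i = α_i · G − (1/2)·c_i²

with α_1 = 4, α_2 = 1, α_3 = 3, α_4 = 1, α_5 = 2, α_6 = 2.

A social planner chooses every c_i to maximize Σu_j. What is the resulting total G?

Planner FOC: ∂(Σu_j)/∂c_i = (Σα_j) − c_i = 0, so c_i^SO = Σα_j = 13 for every i; G^SO = 78.

78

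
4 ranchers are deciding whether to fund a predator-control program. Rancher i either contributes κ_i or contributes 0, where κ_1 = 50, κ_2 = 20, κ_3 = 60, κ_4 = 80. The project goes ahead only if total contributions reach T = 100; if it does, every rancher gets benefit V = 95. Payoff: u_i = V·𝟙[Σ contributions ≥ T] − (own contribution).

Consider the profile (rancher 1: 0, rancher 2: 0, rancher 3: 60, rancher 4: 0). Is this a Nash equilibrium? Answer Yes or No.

No

Total = 60 < 100: not provided.
Rancher 1 (pledges 0, payoff 0): pledging 50 → total 110, payoff 45. Profitable deviation.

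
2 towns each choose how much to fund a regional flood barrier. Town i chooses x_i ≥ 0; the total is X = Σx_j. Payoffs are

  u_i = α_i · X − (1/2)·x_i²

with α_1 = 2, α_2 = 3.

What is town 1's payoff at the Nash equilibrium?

8

Town i's FOC: ∂u_i/∂x_i = α_i − x_i = 0, so x_i* = α_i.
NE contributions = (2, 3); X = 5.
u_1 = α_1·X − ½·(x_1)² = 2·5 − ½·2² = 8.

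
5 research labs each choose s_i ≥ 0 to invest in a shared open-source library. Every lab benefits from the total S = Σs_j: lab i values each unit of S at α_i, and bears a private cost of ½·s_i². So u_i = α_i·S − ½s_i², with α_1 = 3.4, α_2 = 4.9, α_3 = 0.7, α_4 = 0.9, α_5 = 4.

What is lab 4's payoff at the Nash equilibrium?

Lab i's FOC: ∂u_i/∂s_i = α_i − s_i = 0, so s_i* = α_i.
NE contributions = (3.4, 4.9, 0.7, 0.9, 4); S = 13.9.
u_4 = α_4·S − ½·(s_4)² = 0.9·13.9 − ½·0.9² = 12.105.

12.105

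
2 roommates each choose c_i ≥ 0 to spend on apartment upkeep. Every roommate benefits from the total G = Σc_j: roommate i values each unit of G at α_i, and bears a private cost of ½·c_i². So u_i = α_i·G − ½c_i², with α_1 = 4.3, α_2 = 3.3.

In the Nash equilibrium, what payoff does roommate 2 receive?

19.635

Roommate i's FOC: ∂u_i/∂c_i = α_i − c_i = 0, so c_i* = α_i.
NE contributions = (4.3, 3.3); G = 7.6.
u_2 = α_2·G − ½·(c_2)² = 3.3·7.6 − ½·3.3² = 19.635.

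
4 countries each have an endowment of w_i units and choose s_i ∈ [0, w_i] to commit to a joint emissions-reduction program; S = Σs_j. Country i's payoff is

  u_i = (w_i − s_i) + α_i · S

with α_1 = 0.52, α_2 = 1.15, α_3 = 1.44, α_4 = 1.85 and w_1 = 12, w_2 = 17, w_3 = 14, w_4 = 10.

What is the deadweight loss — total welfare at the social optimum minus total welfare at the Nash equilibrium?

47.52

∂u_i/∂s_i = α_i − 1, so country i contributes w_i if α_i > 1, else 0.
α_i > 1 for i ∈ {2, 3, 4}; NE contributions (0, 17, 14, 10), S = 41.
W^NE = Σw_i − S^NE + (Σα_i)·S^NE = 53 + 3.96·41 = 215.36.
Planner: ∂(Σu_j)/∂s_i = Σα_j − 1 = 3.96 > 0, so everyone contributes w_i; S^SO = 53, W^SO = 53 + 3.96·53 = 262.88.
Deadweight loss = 47.52.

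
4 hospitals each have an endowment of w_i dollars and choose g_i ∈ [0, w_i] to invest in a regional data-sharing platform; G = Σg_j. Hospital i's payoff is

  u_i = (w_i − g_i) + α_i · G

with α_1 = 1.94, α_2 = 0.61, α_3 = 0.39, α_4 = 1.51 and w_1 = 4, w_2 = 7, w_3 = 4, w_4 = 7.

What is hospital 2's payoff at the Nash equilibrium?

13.71

∂u_i/∂g_i = α_i − 1, so hospital i contributes w_i if α_i > 1, else 0.
α_i > 1 for i ∈ {1, 4}; NE contributions (4, 0, 0, 7), G = 11.
u_2 = (7 − 0) + 0.61·11 = 13.71.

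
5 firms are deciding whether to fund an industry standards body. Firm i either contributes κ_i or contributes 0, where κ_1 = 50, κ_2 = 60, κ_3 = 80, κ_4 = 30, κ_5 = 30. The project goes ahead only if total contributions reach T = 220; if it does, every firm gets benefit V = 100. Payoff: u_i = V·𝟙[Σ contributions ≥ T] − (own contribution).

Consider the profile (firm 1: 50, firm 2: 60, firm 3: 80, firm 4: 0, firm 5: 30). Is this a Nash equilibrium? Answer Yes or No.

Yes

Total = 220 ≥ 220: provided.
Firm 1 (pledges 50, payoff 50): dropping to 0 → total 170, payoff 0. No gain.
Firm 2 (pledges 60, payoff 40): dropping to 0 → total 160, payoff 0. No gain.
Firm 3 (pledges 80, payoff 20): dropping to 0 → total 140, payoff 0. No gain.
Firm 4 (pledges 0, payoff 100): pledging 30 → total 250, payoff 70. No gain.
Firm 5 (pledges 30, payoff 70): dropping to 0 → total 190, payoff 0. No gain.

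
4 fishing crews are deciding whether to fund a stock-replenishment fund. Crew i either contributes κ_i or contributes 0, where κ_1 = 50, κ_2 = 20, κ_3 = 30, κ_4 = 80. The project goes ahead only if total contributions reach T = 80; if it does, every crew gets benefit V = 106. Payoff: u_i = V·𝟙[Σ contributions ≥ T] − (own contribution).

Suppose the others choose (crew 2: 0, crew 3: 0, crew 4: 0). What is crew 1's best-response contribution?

0

Others' total = 0. Even contributing 50 gives 50 < 80: no benefit either way.
Best response: 0.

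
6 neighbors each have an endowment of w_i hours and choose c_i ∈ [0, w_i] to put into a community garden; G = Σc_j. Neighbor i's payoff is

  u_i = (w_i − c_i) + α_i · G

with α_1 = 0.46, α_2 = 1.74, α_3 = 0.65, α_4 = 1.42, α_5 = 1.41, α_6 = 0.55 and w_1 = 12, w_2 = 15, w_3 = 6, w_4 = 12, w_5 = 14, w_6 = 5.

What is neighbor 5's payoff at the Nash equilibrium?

∂u_i/∂c_i = α_i − 1, so neighbor i contributes w_i if α_i > 1, else 0.
α_i > 1 for i ∈ {2, 4, 5}; NE contributions (0, 15, 0, 12, 14, 0), G = 41.
u_5 = (14 − 14) + 1.41·41 = 57.81.

57.81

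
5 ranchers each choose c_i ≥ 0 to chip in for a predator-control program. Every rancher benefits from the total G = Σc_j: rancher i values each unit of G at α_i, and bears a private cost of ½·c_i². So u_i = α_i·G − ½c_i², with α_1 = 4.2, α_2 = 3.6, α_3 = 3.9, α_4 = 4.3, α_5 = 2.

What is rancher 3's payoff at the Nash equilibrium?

Rancher i's FOC: ∂u_i/∂c_i = α_i − c_i = 0, so c_i* = α_i.
NE contributions = (4.2, 3.6, 3.9, 4.3, 2); G = 18.
u_3 = α_3·G − ½·(c_3)² = 3.9·18 − ½·3.9² = 62.595.

62.595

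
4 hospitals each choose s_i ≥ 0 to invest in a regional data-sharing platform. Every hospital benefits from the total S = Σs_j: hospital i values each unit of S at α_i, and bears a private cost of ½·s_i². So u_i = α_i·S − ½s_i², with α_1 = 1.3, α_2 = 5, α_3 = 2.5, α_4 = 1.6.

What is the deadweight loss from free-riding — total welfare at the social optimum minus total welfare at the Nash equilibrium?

125.91

Hospital i's FOC: ∂u_i/∂s_i = α_i − s_i = 0, so s_i* = α_i.
NE contributions = (1.3, 5, 2.5, 1.6); S = 10.4.
W^NE = (Σα)·S − ½Σα_i² = 10.4² − ½·35.5 = 90.41.
Planner sets s_i = Σα_j = 10.4 for every i, so S^SO = 4·10.4 = 41.6.
W^SO = (Σα)·S^SO − ½·4·(Σα)² = (4/2)·10.4² = 216.32.
Deadweight loss = W^SO − W^NE = 125.91.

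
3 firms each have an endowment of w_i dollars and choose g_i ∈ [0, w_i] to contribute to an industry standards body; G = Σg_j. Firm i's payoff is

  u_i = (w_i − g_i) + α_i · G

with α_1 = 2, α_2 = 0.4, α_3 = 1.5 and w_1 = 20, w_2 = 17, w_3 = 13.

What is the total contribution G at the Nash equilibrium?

33

∂u_i/∂g_i = α_i − 1, so firm i contributes w_i if α_i > 1, else 0.
α_i > 1 for i ∈ {1, 3}; NE contributions (20, 0, 13), G = 33.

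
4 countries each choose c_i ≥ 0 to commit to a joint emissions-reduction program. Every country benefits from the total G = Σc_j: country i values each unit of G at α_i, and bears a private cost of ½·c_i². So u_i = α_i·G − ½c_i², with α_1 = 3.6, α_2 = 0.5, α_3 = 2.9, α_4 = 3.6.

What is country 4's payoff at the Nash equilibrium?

31.68

Country i's FOC: ∂u_i/∂c_i = α_i − c_i = 0, so c_i* = α_i.
NE contributions = (3.6, 0.5, 2.9, 3.6); G = 10.6.
u_4 = α_4·G − ½·(c_4)² = 3.6·10.6 − ½·3.6² = 31.68.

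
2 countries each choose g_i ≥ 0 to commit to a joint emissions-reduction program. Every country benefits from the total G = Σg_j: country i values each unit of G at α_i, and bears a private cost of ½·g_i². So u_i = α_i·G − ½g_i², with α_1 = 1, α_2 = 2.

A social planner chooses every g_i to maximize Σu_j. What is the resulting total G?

Planner FOC: ∂(Σu_j)/∂g_i = (Σα_j) − g_i = 0, so g_i^SO = Σα_j = 3 for every i; G^SO = 6.

6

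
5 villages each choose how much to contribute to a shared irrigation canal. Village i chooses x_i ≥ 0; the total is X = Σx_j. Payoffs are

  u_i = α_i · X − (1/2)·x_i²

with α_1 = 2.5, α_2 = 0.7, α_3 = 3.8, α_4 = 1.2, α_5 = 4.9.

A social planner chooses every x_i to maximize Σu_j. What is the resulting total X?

Planner FOC: ∂(Σu_j)/∂x_i = (Σα_j) − x_i = 0, so x_i^SO = Σα_j = 13.1 for every i; X^SO = 65.5.

65.5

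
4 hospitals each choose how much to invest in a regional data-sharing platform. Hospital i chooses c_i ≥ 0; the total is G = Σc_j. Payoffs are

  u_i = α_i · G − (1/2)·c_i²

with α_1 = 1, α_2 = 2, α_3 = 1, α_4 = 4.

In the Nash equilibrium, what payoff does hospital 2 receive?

Hospital i's FOC: ∂u_i/∂c_i = α_i − c_i = 0, so c_i* = α_i.
NE contributions = (1, 2, 1, 4); G = 8.
u_2 = α_2·G − ½·(c_2)² = 2·8 − ½·2² = 14.

14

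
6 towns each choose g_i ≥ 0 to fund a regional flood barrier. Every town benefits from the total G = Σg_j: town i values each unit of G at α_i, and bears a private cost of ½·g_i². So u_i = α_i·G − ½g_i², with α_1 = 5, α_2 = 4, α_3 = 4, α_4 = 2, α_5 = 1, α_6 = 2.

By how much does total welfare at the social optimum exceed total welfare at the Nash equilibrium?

Town i's FOC: ∂u_i/∂g_i = α_i − g_i = 0, so g_i* = α_i.
NE contributions = (5, 4, 4, 2, 1, 2); G = 18.
W^NE = (Σα)·G − ½Σα_i² = 18² − ½·66 = 291.
Planner sets g_i = Σα_j = 18 for every i, so G^SO = 6·18 = 108.
W^SO = (Σα)·G^SO − ½·6·(Σα)² = (6/2)·18² = 972.
Deadweight loss = W^SO − W^NE = 681.

681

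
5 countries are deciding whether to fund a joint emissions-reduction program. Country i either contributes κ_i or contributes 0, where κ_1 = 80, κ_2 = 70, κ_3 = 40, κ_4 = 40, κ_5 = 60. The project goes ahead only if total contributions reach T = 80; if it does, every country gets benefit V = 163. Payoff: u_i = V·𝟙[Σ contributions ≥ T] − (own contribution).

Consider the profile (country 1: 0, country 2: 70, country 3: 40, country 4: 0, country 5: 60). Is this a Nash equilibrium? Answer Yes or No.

Total = 170 ≥ 80: provided.
Country 1 (pledges 0, payoff 163): pledging 80 → total 250, payoff 83. No gain.
Country 2 (pledges 70, payoff 93): dropping to 0 → total 100, payoff 163. Profitable deviation.

No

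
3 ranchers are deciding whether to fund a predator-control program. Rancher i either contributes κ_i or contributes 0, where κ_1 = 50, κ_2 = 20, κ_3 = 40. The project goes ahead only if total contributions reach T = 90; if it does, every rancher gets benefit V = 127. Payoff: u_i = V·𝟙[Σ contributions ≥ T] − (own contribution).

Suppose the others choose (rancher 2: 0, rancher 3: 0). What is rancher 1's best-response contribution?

Others' total = 0. Even contributing 50 gives 50 < 90: no benefit either way.
Best response: 0.

0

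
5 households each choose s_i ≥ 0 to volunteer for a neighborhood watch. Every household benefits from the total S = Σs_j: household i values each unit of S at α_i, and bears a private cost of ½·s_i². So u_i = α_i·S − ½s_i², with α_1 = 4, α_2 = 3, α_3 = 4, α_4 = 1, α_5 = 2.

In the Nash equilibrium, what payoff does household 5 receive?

26

Household i's FOC: ∂u_i/∂s_i = α_i − s_i = 0, so s_i* = α_i.
NE contributions = (4, 3, 4, 1, 2); S = 14.
u_5 = α_5·S − ½·(s_5)² = 2·14 − ½·2² = 26.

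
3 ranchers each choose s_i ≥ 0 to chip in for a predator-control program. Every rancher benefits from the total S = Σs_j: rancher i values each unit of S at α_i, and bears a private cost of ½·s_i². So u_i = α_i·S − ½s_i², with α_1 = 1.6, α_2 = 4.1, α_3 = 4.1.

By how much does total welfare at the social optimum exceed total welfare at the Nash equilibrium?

Rancher i's FOC: ∂u_i/∂s_i = α_i − s_i = 0, so s_i* = α_i.
NE contributions = (1.6, 4.1, 4.1); S = 9.8.
W^NE = (Σα)·S − ½Σα_i² = 9.8² − ½·36.18 = 77.95.
Planner sets s_i = Σα_j = 9.8 for every i, so S^SO = 3·9.8 = 29.4.
W^SO = (Σα)·S^SO − ½·3·(Σα)² = (3/2)·9.8² = 144.06.
Deadweight loss = W^SO − W^NE = 66.11.

66.11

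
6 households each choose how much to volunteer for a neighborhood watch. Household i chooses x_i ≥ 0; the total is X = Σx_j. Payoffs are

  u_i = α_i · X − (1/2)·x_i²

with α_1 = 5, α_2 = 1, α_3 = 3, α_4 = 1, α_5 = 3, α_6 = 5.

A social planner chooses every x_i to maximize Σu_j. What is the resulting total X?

108

Planner FOC: ∂(Σu_j)/∂x_i = (Σα_j) − x_i = 0, so x_i^SO = Σα_j = 18 for every i; X^SO = 108.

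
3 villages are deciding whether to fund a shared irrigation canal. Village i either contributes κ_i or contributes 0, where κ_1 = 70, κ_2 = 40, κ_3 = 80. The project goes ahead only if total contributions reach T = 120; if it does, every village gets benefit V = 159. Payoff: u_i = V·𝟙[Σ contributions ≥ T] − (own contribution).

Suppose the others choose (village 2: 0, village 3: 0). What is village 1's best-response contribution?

0

Others' total = 0. Even contributing 70 gives 70 < 120: no benefit either way.
Best response: 0.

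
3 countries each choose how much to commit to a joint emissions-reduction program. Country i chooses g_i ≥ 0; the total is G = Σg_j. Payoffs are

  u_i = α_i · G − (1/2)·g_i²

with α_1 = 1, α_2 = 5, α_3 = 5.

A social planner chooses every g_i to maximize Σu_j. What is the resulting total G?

33

Planner FOC: ∂(Σu_j)/∂g_i = (Σα_j) − g_i = 0, so g_i^SO = Σα_j = 11 for every i; G^SO = 33.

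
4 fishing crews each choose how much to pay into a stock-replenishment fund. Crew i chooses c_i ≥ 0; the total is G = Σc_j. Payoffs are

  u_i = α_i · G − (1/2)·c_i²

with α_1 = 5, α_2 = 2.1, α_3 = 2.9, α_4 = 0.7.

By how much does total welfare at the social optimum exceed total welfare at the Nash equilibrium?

Crew i's FOC: ∂u_i/∂c_i = α_i − c_i = 0, so c_i* = α_i.
NE contributions = (5, 2.1, 2.9, 0.7); G = 10.7.
W^NE = (Σα)·G − ½Σα_i² = 10.7² − ½·38.31 = 95.335.
Planner sets c_i = Σα_j = 10.7 for every i, so G^SO = 4·10.7 = 42.8.
W^SO = (Σα)·G^SO − ½·4·(Σα)² = (4/2)·10.7² = 228.98.
Deadweight loss = W^SO − W^NE = 133.645.

133.645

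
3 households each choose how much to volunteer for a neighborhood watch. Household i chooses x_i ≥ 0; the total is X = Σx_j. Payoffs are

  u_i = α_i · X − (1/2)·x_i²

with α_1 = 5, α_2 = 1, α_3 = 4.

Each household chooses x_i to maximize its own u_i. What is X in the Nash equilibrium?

10

Household i's FOC: ∂u_i/∂x_i = α_i − x_i = 0, so x_i* = α_i.
NE contributions = (5, 1, 4); X = 10.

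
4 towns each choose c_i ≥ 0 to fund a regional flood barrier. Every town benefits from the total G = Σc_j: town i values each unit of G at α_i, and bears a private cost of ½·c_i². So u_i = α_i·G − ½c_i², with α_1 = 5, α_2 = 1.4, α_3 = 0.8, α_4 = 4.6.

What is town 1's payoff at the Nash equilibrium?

46.5

Town i's FOC: ∂u_i/∂c_i = α_i − c_i = 0, so c_i* = α_i.
NE contributions = (5, 1.4, 0.8, 4.6); G = 11.8.
u_1 = α_1·G − ½·(c_1)² = 5·11.8 − ½·5² = 46.5.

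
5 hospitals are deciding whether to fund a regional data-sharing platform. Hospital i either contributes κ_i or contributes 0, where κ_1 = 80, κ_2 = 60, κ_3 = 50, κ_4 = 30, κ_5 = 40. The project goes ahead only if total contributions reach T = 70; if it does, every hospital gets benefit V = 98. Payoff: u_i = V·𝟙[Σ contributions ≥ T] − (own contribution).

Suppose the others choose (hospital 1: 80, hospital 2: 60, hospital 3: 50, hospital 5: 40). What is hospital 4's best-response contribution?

Others' total = 230 ≥ 70; contributing adds cost 30 for no extra benefit.
Best response: 0.

0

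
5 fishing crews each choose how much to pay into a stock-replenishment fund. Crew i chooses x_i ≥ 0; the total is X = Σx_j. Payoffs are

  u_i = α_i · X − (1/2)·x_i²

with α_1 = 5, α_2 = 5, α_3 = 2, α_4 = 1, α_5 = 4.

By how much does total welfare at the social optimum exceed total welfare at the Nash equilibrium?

Crew i's FOC: ∂u_i/∂x_i = α_i − x_i = 0, so x_i* = α_i.
NE contributions = (5, 5, 2, 1, 4); X = 17.
W^NE = (Σα)·X − ½Σα_i² = 17² − ½·71 = 253.5.
Planner sets x_i = Σα_j = 17 for every i, so X^SO = 5·17 = 85.
W^SO = (Σα)·X^SO − ½·5·(Σα)² = (5/2)·17² = 722.5.
Deadweight loss = W^SO − W^NE = 469.

469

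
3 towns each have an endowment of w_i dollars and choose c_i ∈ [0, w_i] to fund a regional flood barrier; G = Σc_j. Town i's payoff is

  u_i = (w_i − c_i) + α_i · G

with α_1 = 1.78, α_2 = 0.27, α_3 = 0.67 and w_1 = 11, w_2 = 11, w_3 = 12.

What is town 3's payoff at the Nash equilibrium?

∂u_i/∂c_i = α_i − 1, so town i contributes w_i if α_i > 1, else 0.
α_i > 1 for i ∈ {1}; NE contributions (11, 0, 0), G = 11.
u_3 = (12 − 0) + 0.67·11 = 19.37.

19.37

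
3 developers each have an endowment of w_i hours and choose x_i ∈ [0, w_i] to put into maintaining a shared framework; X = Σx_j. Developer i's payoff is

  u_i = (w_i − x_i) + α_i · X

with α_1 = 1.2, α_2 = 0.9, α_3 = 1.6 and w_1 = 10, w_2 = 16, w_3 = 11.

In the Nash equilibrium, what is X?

∂u_i/∂x_i = α_i − 1, so developer i contributes w_i if α_i > 1, else 0.
α_i > 1 for i ∈ {1, 3}; NE contributions (10, 0, 11), X = 21.

21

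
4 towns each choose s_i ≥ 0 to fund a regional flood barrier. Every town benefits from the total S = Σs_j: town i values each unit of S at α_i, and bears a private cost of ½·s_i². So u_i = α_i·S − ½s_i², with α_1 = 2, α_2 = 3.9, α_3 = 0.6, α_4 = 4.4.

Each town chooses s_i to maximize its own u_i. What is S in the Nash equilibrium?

10.9

Town i's FOC: ∂u_i/∂s_i = α_i − s_i = 0, so s_i* = α_i.
NE contributions = (2, 3.9, 0.6, 4.4); S = 10.9.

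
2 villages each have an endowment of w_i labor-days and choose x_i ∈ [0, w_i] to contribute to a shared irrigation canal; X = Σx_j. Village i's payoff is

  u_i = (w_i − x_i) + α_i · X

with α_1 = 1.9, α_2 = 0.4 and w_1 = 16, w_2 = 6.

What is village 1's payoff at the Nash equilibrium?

∂u_i/∂x_i = α_i − 1, so village i contributes w_i if α_i > 1, else 0.
α_i > 1 for i ∈ {1}; NE contributions (16, 0), X = 16.
u_1 = (16 − 16) + 1.9·16 = 30.4.

30.4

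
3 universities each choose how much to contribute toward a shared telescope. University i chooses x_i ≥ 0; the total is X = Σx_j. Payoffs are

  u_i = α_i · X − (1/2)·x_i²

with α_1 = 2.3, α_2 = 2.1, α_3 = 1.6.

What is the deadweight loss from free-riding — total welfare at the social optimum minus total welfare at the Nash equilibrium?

University i's FOC: ∂u_i/∂x_i = α_i − x_i = 0, so x_i* = α_i.
NE contributions = (2.3, 2.1, 1.6); X = 6.
W^NE = (Σα)·X − ½Σα_i² = 6² − ½·12.26 = 29.87.
Planner sets x_i = Σα_j = 6 for every i, so X^SO = 3·6 = 18.
W^SO = (Σα)·X^SO − ½·3·(Σα)² = (3/2)·6² = 54.
Deadweight loss = W^SO − W^NE = 24.13.

24.13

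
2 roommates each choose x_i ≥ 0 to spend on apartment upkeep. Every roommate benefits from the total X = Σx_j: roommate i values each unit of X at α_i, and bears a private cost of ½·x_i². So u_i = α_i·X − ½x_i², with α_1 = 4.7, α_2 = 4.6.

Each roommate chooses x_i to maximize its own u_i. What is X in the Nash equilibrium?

9.3

Roommate i's FOC: ∂u_i/∂x_i = α_i − x_i = 0, so x_i* = α_i.
NE contributions = (4.7, 4.6); X = 9.3.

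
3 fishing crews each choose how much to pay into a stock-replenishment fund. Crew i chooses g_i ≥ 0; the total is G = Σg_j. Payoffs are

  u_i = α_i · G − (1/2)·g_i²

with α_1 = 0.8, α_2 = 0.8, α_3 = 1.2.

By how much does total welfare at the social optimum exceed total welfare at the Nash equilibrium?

5.28

Crew i's FOC: ∂u_i/∂g_i = α_i − g_i = 0, so g_i* = α_i.
NE contributions = (0.8, 0.8, 1.2); G = 2.8.
W^NE = (Σα)·G − ½Σα_i² = 2.8² − ½·2.72 = 6.48.
Planner sets g_i = Σα_j = 2.8 for every i, so G^SO = 3·2.8 = 8.4.
W^SO = (Σα)·G^SO − ½·3·(Σα)² = (3/2)·2.8² = 11.76.
Deadweight loss = W^SO − W^NE = 5.28.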